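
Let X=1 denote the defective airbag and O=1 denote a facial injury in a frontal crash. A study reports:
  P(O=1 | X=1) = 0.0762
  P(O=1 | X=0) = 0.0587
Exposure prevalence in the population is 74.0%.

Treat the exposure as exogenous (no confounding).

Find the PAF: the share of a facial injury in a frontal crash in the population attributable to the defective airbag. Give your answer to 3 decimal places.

PAF ≈ 0.181

Let p₁ = 0.0762, p₀ = 0.0587.
Overall risk P(Y=1) = π·p₁ + (1−π)·p₀ = 0.74×0.0762 + 0.26×0.0587 = 0.07165.
Under exogeneity, PAF = [P(Y=1) − p₀] / P(Y=1).
PAF = (0.07165 − 0.0587) / 0.07165 ≈ 0.1807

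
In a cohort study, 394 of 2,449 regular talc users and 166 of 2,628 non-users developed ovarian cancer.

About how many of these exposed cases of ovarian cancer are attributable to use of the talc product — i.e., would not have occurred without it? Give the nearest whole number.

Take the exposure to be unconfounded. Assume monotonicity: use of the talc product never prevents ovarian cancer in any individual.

p₁ = P(outcome | exposed) = 394/2449 = 0.16088
p₀ = P(outcome | unexposed) = 166/2628 = 0.063166
PN = (p₁ − p₀)/p₁ = (0.16088 − 0.063166) / 0.16088 ≈ 0.60738.
Attributable cases ≈ PN × (exposed cases) = 0.60738 × 394 ≈ 239.31.

about 239 cases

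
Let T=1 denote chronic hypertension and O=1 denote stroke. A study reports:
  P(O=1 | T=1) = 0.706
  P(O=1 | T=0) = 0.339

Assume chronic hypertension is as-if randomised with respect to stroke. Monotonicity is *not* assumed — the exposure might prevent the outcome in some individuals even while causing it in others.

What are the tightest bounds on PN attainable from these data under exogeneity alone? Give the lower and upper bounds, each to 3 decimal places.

Let p₁ = 0.706, p₀ = 0.339.
Under exogeneity alone the bounds on PN are max{0,(p₁−p₀)/p₁} ≤ PN ≤ min{1,(1−p₀)/p₁}.
  lower = (p₁ − p₀)/p₁ = 0.367 / 0.706 ≈ 0.5198
  upper = min{1, (1 − p₀)/p₁} = 0.661 / 0.706 ≈ 0.9363

0.520 ≤ PN ≤ 0.936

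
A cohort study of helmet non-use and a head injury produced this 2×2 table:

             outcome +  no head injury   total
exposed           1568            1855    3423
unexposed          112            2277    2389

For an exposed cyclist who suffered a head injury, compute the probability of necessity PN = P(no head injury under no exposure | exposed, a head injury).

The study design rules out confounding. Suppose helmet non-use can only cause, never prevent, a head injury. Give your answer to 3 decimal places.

PN ≈ 0.898

p₁ = P(outcome | exposed) = 1568/3423 = 0.45808
p₀ = P(outcome | unexposed) = 112/2389 = 0.046882
Under exogeneity and monotonicity, PN = (p₁ − p₀)/p₁.
PN = (0.45808 − 0.046882) / 0.45808 ≈ 0.8977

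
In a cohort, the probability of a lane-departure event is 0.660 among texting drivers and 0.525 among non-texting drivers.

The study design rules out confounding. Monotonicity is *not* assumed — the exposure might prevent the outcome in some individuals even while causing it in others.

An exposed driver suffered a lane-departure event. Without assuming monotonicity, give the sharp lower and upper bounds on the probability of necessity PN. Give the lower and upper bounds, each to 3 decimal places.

Let p₁ = 0.66, p₀ = 0.525.
Under exogeneity alone the bounds on PN are max{0,(p₁−p₀)/p₁} ≤ PN ≤ min{1,(1−p₀)/p₁}.
  lower = (p₁ − p₀)/p₁ = 0.135 / 0.66 ≈ 0.2045
  upper = min{1, (1 − p₀)/p₁} = 0.475 / 0.66 ≈ 0.7197

0.205 ≤ PN ≤ 0.720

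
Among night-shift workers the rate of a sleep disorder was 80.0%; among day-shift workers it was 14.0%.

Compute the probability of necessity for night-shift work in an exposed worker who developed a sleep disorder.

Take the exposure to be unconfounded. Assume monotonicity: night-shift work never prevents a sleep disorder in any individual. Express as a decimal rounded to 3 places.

p₁ = 0.8, p₀ = 0.14.
Under exogeneity and monotonicity, PN = (p₁ − p₀) / p₁.
PN = (0.8 − 0.14) / 0.8 = 0.66 / 0.8 ≈ 0.8250

PN ≈ 0.825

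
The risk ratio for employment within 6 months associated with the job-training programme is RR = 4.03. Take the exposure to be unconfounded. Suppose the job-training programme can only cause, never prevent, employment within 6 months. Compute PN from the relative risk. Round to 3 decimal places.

Under exogeneity and monotonicity, PN = (RR − 1) / RR = 1 − 1/RR.
PN = (4.03 − 1) / 4.03 = 3.03 / 4.03 ≈ 0.7519

PN ≈ 0.752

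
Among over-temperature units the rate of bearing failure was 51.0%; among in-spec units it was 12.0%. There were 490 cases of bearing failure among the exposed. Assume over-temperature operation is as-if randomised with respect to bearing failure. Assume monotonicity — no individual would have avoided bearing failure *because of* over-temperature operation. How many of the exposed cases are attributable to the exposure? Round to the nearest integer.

p₁ = 0.51, p₀ = 0.12.
PN = (p₁ − p₀)/p₁ = (0.51 − 0.12) / 0.51 ≈ 0.76471.
Attributable cases ≈ PN × (exposed cases) = 0.76471 × 490 ≈ 374.71.

about 375 cases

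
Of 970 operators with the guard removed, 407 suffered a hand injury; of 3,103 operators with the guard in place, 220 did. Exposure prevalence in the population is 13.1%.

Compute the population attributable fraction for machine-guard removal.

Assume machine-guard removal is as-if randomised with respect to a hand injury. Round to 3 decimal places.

p₁ = P(outcome | exposed) = 407/970 = 0.41959
p₀ = P(outcome | unexposed) = 220/3103 = 0.070899
Overall risk P(Y=1) = π·p₁ + (1−π)·p₀ = 0.131×0.41959 + 0.869×0.070899 = 0.11658.
Under exogeneity, PAF = [P(Y=1) − p₀] / P(Y=1).
PAF = (0.11658 − 0.070899) / 0.11658 ≈ 0.3918

PAF ≈ 0.392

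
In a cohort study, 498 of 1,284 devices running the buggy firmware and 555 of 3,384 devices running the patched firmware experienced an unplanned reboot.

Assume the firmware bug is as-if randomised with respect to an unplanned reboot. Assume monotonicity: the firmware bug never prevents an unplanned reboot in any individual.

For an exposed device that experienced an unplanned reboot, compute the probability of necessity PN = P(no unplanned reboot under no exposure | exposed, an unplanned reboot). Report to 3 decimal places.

p₁ = P(outcome | exposed) = 498/1284 = 0.38785
p₀ = P(outcome | unexposed) = 555/3384 = 0.16401
Under exogeneity and monotonicity, PN = (p₁ − p₀) / p₁.
PN = (0.38785 − 0.16401) / 0.38785 = 0.22384 / 0.38785 ≈ 0.5771

PN ≈ 0.577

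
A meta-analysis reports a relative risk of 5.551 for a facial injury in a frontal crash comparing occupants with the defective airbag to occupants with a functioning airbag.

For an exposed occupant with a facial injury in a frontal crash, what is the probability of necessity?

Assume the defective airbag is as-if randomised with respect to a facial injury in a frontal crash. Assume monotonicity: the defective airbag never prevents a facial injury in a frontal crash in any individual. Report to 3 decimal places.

PN ≈ 0.820

Under exogeneity and monotonicity, PN = (RR − 1) / RR = 1 − 1/RR.
PN = (5.551 − 1) / 5.551 = 4.551 / 5.551 ≈ 0.8199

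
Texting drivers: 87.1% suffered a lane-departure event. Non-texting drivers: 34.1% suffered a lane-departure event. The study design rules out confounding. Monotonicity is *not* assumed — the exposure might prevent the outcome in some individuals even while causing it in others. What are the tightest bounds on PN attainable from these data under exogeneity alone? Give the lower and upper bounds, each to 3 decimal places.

p₁ = 0.871, p₀ = 0.341.
Under exogeneity alone the bounds on PN are max{0,(p₁−p₀)/p₁} ≤ PN ≤ min{1,(1−p₀)/p₁}.
  lower = (p₁ − p₀)/p₁ = 0.53 / 0.871 ≈ 0.6085
  upper = min{1, (1 − p₀)/p₁} = 0.659 / 0.871 ≈ 0.7566

0.608 ≤ PN ≤ 0.757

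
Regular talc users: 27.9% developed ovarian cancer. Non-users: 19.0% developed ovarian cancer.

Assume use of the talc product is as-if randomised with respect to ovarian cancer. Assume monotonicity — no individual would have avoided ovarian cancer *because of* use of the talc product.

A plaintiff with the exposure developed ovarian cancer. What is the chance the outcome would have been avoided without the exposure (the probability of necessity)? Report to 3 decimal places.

p₁ = 0.279, p₀ = 0.19.
Under exogeneity and monotonicity, PN = (p₁ − p₀) / p₁.
PN = (0.279 − 0.19) / 0.279 = 0.089 / 0.279 ≈ 0.3190

PN ≈ 0.319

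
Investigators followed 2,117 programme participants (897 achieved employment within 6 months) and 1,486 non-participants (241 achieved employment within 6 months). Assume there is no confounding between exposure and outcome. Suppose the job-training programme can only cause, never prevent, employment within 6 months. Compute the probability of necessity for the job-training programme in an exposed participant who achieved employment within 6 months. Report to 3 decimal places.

PN ≈ 0.617

p₁ = P(outcome | exposed) = 897/2117 = 0.42371
p₀ = P(outcome | unexposed) = 241/1486 = 0.16218
Under exogeneity and monotonicity, PN = (p₁ − p₀) / p₁.
PN = (0.42371 − 0.16218) / 0.42371 = 0.26153 / 0.42371 ≈ 0.6172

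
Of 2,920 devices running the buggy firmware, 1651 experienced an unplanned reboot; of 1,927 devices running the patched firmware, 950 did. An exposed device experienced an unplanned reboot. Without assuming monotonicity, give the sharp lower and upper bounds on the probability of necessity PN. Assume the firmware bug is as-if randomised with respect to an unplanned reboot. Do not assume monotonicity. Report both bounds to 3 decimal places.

0.128 ≤ PN ≤ 0.897

p₁ = P(outcome | exposed) = 1651/2920 = 0.56541
p₀ = P(outcome | unexposed) = 950/1927 = 0.49299
Under exogeneity alone the bounds on PN are max{0,(p₁−p₀)/p₁} ≤ PN ≤ min{1,(1−p₀)/p₁}.
  lower = (p₁ − p₀)/p₁ = 0.072417 / 0.56541 ≈ 0.1281
  upper = min{1, (1 − p₀)/p₁} = 0.50701 / 0.56541 ≈ 0.8967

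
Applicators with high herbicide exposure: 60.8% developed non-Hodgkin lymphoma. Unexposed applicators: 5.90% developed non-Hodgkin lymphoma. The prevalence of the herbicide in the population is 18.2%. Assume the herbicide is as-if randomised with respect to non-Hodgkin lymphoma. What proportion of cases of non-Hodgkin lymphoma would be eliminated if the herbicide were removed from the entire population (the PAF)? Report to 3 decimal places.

p₁ = 0.608, p₀ = 0.059.
Overall risk P(Y=1) = π·p₁ + (1−π)·p₀ = 0.182×0.608 + 0.818×0.059 = 0.15892.
Under exogeneity, PAF = [P(Y=1) − p₀] / P(Y=1).
PAF = (0.15892 − 0.059) / 0.15892 ≈ 0.6287

PAF ≈ 0.629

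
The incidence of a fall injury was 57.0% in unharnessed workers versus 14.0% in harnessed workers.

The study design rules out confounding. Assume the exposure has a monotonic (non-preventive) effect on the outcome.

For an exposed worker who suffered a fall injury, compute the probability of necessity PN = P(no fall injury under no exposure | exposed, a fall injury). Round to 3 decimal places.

PN ≈ 0.754

p₁ = 0.57, p₀ = 0.14.
Under exogeneity and monotonicity, PN = (p₁ − p₀) / p₁.
PN = (0.57 − 0.14) / 0.57 = 0.43 / 0.57 ≈ 0.7544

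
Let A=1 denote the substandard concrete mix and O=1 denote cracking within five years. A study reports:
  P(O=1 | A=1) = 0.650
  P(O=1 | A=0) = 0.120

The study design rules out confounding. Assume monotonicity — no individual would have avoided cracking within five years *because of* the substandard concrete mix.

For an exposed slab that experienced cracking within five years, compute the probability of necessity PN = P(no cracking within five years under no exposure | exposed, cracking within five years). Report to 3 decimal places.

PN ≈ 0.815

Let p₁ = 0.65, p₀ = 0.12.
Under exogeneity and monotonicity, PN = (p₁ − p₀) / p₁.
PN = (0.65 − 0.12) / 0.65 = 0.53 / 0.65 ≈ 0.8154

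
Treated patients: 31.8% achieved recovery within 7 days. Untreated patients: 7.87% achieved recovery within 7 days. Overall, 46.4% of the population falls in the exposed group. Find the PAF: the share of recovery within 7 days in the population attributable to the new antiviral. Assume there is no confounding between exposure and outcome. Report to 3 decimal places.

p₁ = 0.318, p₀ = 0.0787.
Overall risk P(Y=1) = π·p₁ + (1−π)·p₀ = 0.464×0.318 + 0.536×0.0787 = 0.18974.
Under exogeneity, PAF = [P(Y=1) − p₀] / P(Y=1).
PAF = (0.18974 − 0.0787) / 0.18974 ≈ 0.5852

PAF ≈ 0.585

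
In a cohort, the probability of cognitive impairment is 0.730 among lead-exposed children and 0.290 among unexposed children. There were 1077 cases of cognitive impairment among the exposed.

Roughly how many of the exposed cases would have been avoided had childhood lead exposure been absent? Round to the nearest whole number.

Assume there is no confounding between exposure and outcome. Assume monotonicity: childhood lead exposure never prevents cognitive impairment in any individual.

Let p₁ = 0.73, p₀ = 0.29.
PN = (p₁ − p₀)/p₁ = (0.73 − 0.29) / 0.73 ≈ 0.60274.
Attributable cases ≈ PN × (exposed cases) = 0.60274 × 1077 ≈ 649.15.

about 649 cases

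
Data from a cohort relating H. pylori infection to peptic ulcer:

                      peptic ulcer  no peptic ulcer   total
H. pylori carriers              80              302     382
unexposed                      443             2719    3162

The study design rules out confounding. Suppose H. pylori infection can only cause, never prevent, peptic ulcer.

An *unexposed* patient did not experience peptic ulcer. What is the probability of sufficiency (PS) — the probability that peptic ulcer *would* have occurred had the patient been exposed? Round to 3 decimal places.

PS ≈ 0.081

p₁ = P(outcome | exposed) = 80/382 = 0.20942
p₀ = P(outcome | unexposed) = 443/3162 = 0.1401
Under exogeneity and monotonicity, PS = (p₁ − p₀) / (1 − p₀).
PS = (0.20942 − 0.1401) / (1 − 0.1401) = 0.069323 / 0.8599 ≈ 0.0806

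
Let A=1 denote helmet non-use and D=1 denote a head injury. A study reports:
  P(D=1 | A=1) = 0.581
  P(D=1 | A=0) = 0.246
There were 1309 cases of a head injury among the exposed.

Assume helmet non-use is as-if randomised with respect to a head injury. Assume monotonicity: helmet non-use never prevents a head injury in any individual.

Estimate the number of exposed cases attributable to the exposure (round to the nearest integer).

about 755 cases

Let p₁ = 0.581, p₀ = 0.246.
PN = (p₁ − p₀)/p₁ = (0.581 − 0.246) / 0.581 ≈ 0.57659.
Attributable cases ≈ PN × (exposed cases) = 0.57659 × 1309 ≈ 754.76.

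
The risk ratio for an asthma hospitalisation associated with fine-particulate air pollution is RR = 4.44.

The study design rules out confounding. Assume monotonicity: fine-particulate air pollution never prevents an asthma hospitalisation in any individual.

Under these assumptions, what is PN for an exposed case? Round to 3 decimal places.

PN ≈ 0.775

Under exogeneity and monotonicity, PN = (RR − 1) / RR = 1 − 1/RR.
PN = (4.44 − 1) / 4.44 = 3.44 / 4.44 ≈ 0.7748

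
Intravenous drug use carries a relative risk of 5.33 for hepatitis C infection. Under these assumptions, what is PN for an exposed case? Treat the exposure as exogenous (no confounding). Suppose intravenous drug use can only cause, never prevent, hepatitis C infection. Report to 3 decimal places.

Under exogeneity and monotonicity, PN = (RR − 1) / RR = 1 − 1/RR.
PN = (5.33 − 1) / 5.33 = 4.33 / 5.33 ≈ 0.8124

PN ≈ 0.812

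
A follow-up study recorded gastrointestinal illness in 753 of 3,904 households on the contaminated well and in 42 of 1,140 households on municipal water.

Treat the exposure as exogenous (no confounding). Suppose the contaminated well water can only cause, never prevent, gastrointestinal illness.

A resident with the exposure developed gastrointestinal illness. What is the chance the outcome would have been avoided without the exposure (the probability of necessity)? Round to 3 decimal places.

p₁ = P(outcome | exposed) = 753/3904 = 0.19288
p₀ = P(outcome | unexposed) = 42/1140 = 0.036842
Under exogeneity and monotonicity, PN = (p₁ − p₀) / p₁.
PN = (0.19288 − 0.036842) / 0.19288 = 0.15604 / 0.19288 ≈ 0.8090

PN ≈ 0.809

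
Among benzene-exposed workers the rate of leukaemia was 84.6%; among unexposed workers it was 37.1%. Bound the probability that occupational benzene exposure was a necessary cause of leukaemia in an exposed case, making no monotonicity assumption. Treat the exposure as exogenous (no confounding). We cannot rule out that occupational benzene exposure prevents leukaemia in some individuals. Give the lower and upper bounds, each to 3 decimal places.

0.561 ≤ PN ≤ 0.743

p₁ = 0.846, p₀ = 0.371.
Under exogeneity alone the bounds on PN are max{0,(p₁−p₀)/p₁} ≤ PN ≤ min{1,(1−p₀)/p₁}.
  lower = (p₁ − p₀)/p₁ = 0.475 / 0.846 ≈ 0.5615
  upper = min{1, (1 − p₀)/p₁} = 0.629 / 0.846 ≈ 0.7435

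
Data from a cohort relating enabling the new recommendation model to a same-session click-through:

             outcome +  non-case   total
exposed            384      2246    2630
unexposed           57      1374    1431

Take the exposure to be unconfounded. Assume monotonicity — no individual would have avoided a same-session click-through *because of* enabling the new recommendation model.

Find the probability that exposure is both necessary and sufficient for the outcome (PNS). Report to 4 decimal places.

PNS ≈ 0.1062

p₁ = P(outcome | exposed) = 384/2630 = 0.14601
p₀ = P(outcome | unexposed) = 57/1431 = 0.039832
Under exogeneity and monotonicity, PNS = p₁ − p₀.
PNS = 0.14601 − 0.039832 = 0.10618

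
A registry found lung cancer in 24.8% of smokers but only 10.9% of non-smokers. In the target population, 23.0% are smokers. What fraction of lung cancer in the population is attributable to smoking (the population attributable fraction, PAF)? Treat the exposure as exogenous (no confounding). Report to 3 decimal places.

PAF ≈ 0.227

p₁ = 0.248, p₀ = 0.109.
Overall risk P(Y=1) = π·p₁ + (1−π)·p₀ = 0.23×0.248 + 0.77×0.109 = 0.14097.
Under exogeneity, PAF = [P(Y=1) − p₀] / P(Y=1).
PAF = (0.14097 − 0.109) / 0.14097 ≈ 0.2268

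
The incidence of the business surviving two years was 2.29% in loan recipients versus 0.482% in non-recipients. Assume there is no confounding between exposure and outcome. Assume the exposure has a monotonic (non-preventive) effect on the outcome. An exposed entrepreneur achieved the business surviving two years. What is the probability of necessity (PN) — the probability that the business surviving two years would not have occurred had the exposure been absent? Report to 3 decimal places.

PN ≈ 0.790

p₁ = 0.0229, p₀ = 0.00482.
Under exogeneity and monotonicity, PN = (p₁ − p₀) / p₁.
PN = (0.0229 − 0.00482) / 0.0229 = 0.01808 / 0.0229 ≈ 0.7895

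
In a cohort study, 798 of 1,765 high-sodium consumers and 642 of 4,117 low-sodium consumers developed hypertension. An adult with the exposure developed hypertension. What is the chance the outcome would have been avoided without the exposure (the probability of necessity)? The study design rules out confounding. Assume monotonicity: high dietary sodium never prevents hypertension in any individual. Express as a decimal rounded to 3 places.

p₁ = P(outcome | exposed) = 798/1765 = 0.45212
p₀ = P(outcome | unexposed) = 642/4117 = 0.15594
Under exogeneity and monotonicity, PN = (p₁ − p₀) / p₁.
PN = (0.45212 − 0.15594) / 0.45212 = 0.29619 / 0.45212 ≈ 0.6551

PN ≈ 0.655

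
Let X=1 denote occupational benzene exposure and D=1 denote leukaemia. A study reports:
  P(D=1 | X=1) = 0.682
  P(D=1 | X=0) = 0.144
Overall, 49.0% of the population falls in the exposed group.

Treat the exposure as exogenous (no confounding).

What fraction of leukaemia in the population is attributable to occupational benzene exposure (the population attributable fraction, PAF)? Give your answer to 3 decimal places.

PAF ≈ 0.647

Let p₁ = 0.682, p₀ = 0.144.
Overall risk P(Y=1) = π·p₁ + (1−π)·p₀ = 0.49×0.682 + 0.51×0.144 = 0.40762.
Under exogeneity, PAF = [P(Y=1) − p₀] / P(Y=1).
PAF = (0.40762 − 0.144) / 0.40762 ≈ 0.6467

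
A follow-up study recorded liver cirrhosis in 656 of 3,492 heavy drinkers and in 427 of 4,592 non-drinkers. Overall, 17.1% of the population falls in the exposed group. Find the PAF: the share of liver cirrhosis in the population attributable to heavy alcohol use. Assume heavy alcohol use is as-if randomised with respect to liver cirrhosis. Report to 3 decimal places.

PAF ≈ 0.149

p₁ = P(outcome | exposed) = 656/3492 = 0.18786
p₀ = P(outcome | unexposed) = 427/4592 = 0.092988
Overall risk P(Y=1) = π·p₁ + (1−π)·p₀ = 0.171×0.18786 + 0.829×0.092988 = 0.10921.
Under exogeneity, PAF = [P(Y=1) − p₀] / P(Y=1).
PAF = (0.10921 − 0.092988) / 0.10921 ≈ 0.1485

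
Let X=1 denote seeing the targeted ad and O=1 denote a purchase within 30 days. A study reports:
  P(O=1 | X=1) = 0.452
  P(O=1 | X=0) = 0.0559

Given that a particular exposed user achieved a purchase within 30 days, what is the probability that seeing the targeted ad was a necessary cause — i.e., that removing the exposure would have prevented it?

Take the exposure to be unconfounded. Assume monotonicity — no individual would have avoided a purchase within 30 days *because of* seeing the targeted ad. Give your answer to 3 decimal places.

Let p₁ = 0.452, p₀ = 0.0559.
Under exogeneity and monotonicity, PN = (p₁ − p₀) / p₁.
PN = (0.452 − 0.0559) / 0.452 = 0.3961 / 0.452 ≈ 0.8763

PN ≈ 0.876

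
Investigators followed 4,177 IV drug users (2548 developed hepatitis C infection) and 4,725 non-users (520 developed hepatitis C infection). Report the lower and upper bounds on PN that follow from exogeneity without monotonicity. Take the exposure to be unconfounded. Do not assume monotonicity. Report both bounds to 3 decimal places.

0.820 ≤ PN ≤ 1.000

p₁ = P(outcome | exposed) = 2548/4177 = 0.61001
p₀ = P(outcome | unexposed) = 520/4725 = 0.11005
Under exogeneity alone the bounds on PN are max{0,(p₁−p₀)/p₁} ≤ PN ≤ min{1,(1−p₀)/p₁}.
  lower = (p₁ − p₀)/p₁ = 0.49995 / 0.61001 ≈ 0.8196
  upper = min{1, (1 − p₀)/p₁} = 0.88995 / 0.61001 ≈ 1.4589 → capped at 1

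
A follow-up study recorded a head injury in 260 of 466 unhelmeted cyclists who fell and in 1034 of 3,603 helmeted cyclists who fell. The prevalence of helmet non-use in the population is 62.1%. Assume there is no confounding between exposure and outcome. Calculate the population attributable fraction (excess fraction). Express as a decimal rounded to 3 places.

PAF ≈ 0.370

p₁ = P(outcome | exposed) = 260/466 = 0.55794
p₀ = P(outcome | unexposed) = 1034/3603 = 0.28698
Overall risk P(Y=1) = π·p₁ + (1−π)·p₀ = 0.621×0.55794 + 0.379×0.28698 = 0.45525.
Under exogeneity, PAF = [P(Y=1) − p₀] / P(Y=1).
PAF = (0.45525 − 0.28698) / 0.45525 ≈ 0.3696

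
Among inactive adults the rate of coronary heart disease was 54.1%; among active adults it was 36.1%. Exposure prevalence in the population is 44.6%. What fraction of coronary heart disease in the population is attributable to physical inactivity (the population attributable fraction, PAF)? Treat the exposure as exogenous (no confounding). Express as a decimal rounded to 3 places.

PAF ≈ 0.182

p₁ = 0.541, p₀ = 0.361.
Overall risk P(Y=1) = π·p₁ + (1−π)·p₀ = 0.446×0.541 + 0.554×0.361 = 0.44128.
Under exogeneity, PAF = [P(Y=1) − p₀] / P(Y=1).
PAF = (0.44128 − 0.361) / 0.44128 ≈ 0.1819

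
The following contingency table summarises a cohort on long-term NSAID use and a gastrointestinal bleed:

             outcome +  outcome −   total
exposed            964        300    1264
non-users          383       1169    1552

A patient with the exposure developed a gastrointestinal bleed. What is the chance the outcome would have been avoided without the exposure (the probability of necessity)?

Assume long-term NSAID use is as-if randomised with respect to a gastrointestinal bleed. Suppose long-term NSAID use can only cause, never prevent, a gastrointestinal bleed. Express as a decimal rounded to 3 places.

p₁ = P(outcome | exposed) = 964/1264 = 0.76266
p₀ = P(outcome | unexposed) = 383/1552 = 0.24678
Under exogeneity and monotonicity, PN = (p₁ − p₀) / p₁.
PN = (0.76266 − 0.24678) / 0.76266 = 0.51588 / 0.76266 ≈ 0.6764

PN ≈ 0.676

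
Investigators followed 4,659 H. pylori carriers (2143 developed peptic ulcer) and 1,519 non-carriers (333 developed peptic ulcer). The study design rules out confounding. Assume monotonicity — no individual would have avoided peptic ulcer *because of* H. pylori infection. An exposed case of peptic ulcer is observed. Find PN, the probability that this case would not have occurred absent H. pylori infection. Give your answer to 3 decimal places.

PN ≈ 0.523

p₁ = P(outcome | exposed) = 2143/4659 = 0.45997
p₀ = P(outcome | unexposed) = 333/1519 = 0.21922
Under exogeneity and monotonicity, PN = (p₁ − p₀) / p₁.
PN = (0.45997 − 0.21922) / 0.45997 = 0.24075 / 0.45997 ≈ 0.5234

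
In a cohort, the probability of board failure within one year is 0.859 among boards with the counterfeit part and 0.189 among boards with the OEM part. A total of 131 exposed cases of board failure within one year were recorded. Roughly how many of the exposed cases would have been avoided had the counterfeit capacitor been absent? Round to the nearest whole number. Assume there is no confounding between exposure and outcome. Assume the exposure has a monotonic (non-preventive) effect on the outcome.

about 102 cases

Let p₁ = 0.859, p₀ = 0.189.
PN = (p₁ − p₀)/p₁ = (0.859 − 0.189) / 0.859 ≈ 0.77998.
Attributable cases ≈ PN × (exposed cases) = 0.77998 × 131 ≈ 102.18.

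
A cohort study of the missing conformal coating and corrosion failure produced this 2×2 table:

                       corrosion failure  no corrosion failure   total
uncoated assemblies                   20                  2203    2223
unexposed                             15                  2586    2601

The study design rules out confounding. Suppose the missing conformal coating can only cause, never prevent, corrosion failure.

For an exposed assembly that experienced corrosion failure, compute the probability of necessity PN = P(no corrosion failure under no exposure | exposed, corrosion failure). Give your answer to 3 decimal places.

PN ≈ 0.359

p₁ = P(outcome | exposed) = 20/2223 = 0.0089969
p₀ = P(outcome | unexposed) = 15/2601 = 0.005767
Under exogeneity and monotonicity, PN = (p₁ − p₀) / p₁.
PN = (0.0089969 − 0.005767) / 0.0089969 = 0.0032298 / 0.0089969 ≈ 0.3590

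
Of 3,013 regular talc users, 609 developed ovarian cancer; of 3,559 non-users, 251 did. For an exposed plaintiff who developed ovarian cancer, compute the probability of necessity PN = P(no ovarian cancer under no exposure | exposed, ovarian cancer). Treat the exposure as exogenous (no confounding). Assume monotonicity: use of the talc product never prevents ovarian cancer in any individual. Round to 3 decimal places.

p₁ = P(outcome | exposed) = 609/3013 = 0.20212
p₀ = P(outcome | unexposed) = 251/3559 = 0.070525
Under exogeneity and monotonicity, PN = (p₁ − p₀) / p₁.
PN = (0.20212 − 0.070525) / 0.20212 = 0.1316 / 0.20212 ≈ 0.6511

PN ≈ 0.651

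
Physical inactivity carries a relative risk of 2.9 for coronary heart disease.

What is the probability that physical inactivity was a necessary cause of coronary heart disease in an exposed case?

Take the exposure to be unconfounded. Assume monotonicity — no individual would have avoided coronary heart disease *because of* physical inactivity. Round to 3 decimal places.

PN ≈ 0.655

Under exogeneity and monotonicity, PN = (RR − 1) / RR = 1 − 1/RR.
PN = (2.9 − 1) / 2.9 = 1.9 / 2.9 ≈ 0.6552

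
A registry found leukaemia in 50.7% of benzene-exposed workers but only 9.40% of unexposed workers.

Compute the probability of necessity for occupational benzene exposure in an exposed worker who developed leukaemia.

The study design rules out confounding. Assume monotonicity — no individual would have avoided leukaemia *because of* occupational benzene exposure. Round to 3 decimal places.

PN ≈ 0.815

p₁ = 0.507, p₀ = 0.094.
Under exogeneity and monotonicity, PN = (p₁ − p₀) / p₁.
PN = (0.507 − 0.094) / 0.507 = 0.413 / 0.507 ≈ 0.8146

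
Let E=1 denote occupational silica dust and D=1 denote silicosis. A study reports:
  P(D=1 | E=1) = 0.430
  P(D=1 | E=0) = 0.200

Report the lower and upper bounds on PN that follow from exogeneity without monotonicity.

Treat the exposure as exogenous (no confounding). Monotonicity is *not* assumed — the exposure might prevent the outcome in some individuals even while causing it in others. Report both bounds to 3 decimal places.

Let p₁ = 0.43, p₀ = 0.2.
Under exogeneity alone the bounds on PN are max{0,(p₁−p₀)/p₁} ≤ PN ≤ min{1,(1−p₀)/p₁}.
  lower = (p₁ − p₀)/p₁ = 0.23 / 0.43 ≈ 0.5349
  upper = min{1, (1 − p₀)/p₁} = 0.8 / 0.43 ≈ 1.8605 → capped at 1

0.535 ≤ PN ≤ 1.000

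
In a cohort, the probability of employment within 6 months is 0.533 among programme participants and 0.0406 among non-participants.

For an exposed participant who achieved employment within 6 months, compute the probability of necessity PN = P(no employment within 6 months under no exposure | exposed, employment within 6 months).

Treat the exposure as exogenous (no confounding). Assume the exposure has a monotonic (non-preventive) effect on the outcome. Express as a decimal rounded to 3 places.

Let p₁ = 0.533, p₀ = 0.0406.
Under exogeneity and monotonicity, PN = (p₁ − p₀) / p₁.
PN = (0.533 − 0.0406) / 0.533 = 0.4924 / 0.533 ≈ 0.9238

PN ≈ 0.924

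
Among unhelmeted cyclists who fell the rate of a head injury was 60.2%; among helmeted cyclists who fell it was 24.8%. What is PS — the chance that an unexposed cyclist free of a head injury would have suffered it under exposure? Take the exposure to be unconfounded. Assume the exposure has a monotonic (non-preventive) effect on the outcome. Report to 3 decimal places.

PS ≈ 0.471

p₁ = 0.602, p₀ = 0.248.
Under exogeneity and monotonicity, PS = (p₁ − p₀) / (1 − p₀).
PS = (0.602 − 0.248) / (1 − 0.248) = 0.354 / 0.752 ≈ 0.4707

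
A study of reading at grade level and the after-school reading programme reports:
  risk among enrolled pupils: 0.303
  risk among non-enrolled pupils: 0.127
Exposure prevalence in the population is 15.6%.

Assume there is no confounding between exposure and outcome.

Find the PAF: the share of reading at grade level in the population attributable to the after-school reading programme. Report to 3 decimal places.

PAF ≈ 0.178

Let p₁ = 0.303, p₀ = 0.127.
Overall risk P(Y=1) = π·p₁ + (1−π)·p₀ = 0.156×0.303 + 0.844×0.127 = 0.15446.
Under exogeneity, PAF = [P(Y=1) − p₀] / P(Y=1).
PAF = (0.15446 − 0.127) / 0.15446 ≈ 0.1778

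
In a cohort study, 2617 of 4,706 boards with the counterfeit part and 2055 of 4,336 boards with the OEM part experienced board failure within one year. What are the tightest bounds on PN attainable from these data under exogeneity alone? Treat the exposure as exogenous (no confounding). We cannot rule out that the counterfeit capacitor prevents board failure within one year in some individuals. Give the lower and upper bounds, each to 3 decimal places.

p₁ = P(outcome | exposed) = 2617/4706 = 0.5561
p₀ = P(outcome | unexposed) = 2055/4336 = 0.47394
Under exogeneity alone the bounds on PN are max{0,(p₁−p₀)/p₁} ≤ PN ≤ min{1,(1−p₀)/p₁}.
  lower = (p₁ − p₀)/p₁ = 0.082159 / 0.5561 ≈ 0.1477
  upper = min{1, (1 − p₀)/p₁} = 0.52606 / 0.5561 ≈ 0.9460

0.148 ≤ PN ≤ 0.946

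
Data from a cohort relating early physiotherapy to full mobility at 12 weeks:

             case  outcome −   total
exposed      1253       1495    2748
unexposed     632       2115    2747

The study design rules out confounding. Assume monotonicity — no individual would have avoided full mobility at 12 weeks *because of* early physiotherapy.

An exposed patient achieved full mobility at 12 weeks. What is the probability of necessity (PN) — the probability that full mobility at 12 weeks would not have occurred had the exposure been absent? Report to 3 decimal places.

p₁ = P(outcome | exposed) = 1253/2748 = 0.45597
p₀ = P(outcome | unexposed) = 632/2747 = 0.23007
Under exogeneity and monotonicity, PN = (p₁ − p₀)/p₁.
PN = (0.45597 − 0.23007) / 0.45597 ≈ 0.4954

PN ≈ 0.495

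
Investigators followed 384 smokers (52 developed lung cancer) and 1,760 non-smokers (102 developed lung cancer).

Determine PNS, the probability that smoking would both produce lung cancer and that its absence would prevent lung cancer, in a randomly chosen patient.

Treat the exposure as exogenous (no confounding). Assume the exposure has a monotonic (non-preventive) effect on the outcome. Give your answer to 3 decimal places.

PNS ≈ 0.077

p₁ = P(outcome | exposed) = 52/384 = 0.13542
p₀ = P(outcome | unexposed) = 102/1760 = 0.057955
Under exogeneity and monotonicity, PNS = p₁ − p₀.
PNS = 0.13542 − 0.057955 = 0.077462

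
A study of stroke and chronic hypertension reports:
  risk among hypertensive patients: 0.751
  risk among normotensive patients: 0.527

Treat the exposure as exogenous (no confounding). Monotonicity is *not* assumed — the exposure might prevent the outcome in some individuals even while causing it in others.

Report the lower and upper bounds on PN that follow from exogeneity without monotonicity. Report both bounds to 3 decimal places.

Let p₁ = 0.751, p₀ = 0.527.
Under exogeneity alone the bounds on PN are max{0,(p₁−p₀)/p₁} ≤ PN ≤ min{1,(1−p₀)/p₁}.
  lower = (p₁ − p₀)/p₁ = 0.224 / 0.751 ≈ 0.2983
  upper = min{1, (1 − p₀)/p₁} = 0.473 / 0.751 ≈ 0.6298

0.298 ≤ PN ≤ 0.630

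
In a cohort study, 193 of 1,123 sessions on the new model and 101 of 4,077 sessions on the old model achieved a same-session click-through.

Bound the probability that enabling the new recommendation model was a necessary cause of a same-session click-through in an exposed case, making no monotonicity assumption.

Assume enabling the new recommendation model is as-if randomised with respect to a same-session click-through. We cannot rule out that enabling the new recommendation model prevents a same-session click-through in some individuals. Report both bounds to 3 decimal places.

0.856 ≤ PN ≤ 1.000

p₁ = P(outcome | exposed) = 193/1123 = 0.17186
p₀ = P(outcome | unexposed) = 101/4077 = 0.024773
Under exogeneity alone the bounds on PN are max{0,(p₁−p₀)/p₁} ≤ PN ≤ min{1,(1−p₀)/p₁}.
  lower = (p₁ − p₀)/p₁ = 0.14709 / 0.17186 ≈ 0.8559
  upper = min{1, (1 − p₀)/p₁} = 0.97523 / 0.17186 ≈ 5.6745 → capped at 1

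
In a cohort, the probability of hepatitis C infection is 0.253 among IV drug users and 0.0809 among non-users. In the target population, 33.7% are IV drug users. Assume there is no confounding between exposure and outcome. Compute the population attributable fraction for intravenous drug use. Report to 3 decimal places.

Let p₁ = 0.253, p₀ = 0.0809.
Overall risk P(Y=1) = π·p₁ + (1−π)·p₀ = 0.337×0.253 + 0.663×0.0809 = 0.1389.
Under exogeneity, PAF = [P(Y=1) − p₀] / P(Y=1).
PAF = (0.1389 − 0.0809) / 0.1389 ≈ 0.4176

PAF ≈ 0.418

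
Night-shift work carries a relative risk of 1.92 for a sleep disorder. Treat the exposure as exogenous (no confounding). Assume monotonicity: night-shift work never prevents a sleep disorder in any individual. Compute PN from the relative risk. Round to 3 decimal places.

Under exogeneity and monotonicity, PN = (RR − 1) / RR = 1 − 1/RR.
PN = (1.92 − 1) / 1.92 = 0.92 / 1.92 ≈ 0.4792

PN ≈ 0.479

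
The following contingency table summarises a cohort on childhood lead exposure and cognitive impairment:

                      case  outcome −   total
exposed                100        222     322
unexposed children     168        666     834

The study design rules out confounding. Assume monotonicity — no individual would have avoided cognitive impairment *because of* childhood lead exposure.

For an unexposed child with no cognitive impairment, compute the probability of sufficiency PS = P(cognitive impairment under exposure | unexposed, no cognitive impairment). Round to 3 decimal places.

PS ≈ 0.137

p₁ = P(outcome | exposed) = 100/322 = 0.31056
p₀ = P(outcome | unexposed) = 168/834 = 0.20144
Under exogeneity and monotonicity, PS = (p₁ − p₀)/(1 − p₀).
PS = (0.31056 − 0.20144) / 0.79856 ≈ 0.1366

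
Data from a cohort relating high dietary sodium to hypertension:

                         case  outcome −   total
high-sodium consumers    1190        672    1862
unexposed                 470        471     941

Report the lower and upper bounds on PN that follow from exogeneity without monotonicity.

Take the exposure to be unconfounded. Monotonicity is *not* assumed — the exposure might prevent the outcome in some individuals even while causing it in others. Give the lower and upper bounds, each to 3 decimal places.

p₁ = P(outcome | exposed) = 1190/1862 = 0.6391
p₀ = P(outcome | unexposed) = 470/941 = 0.49947
Under exogeneity alone the bounds on PN are max{0,(p₁−p₀)/p₁} ≤ PN ≤ min{1,(1−p₀)/p₁}.
  lower = (p₁ − p₀)/p₁ = 0.13963 / 0.6391 ≈ 0.2185
  upper = min{1, (1 − p₀)/p₁} = 0.50053 / 0.6391 ≈ 0.7832

0.218 ≤ PN ≤ 0.783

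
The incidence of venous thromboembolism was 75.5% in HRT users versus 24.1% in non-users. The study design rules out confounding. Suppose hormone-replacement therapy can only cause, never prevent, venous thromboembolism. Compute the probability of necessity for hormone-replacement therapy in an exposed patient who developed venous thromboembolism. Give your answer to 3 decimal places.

PN ≈ 0.681

p₁ = 0.755, p₀ = 0.241.
Under exogeneity and monotonicity, PN = (p₁ − p₀) / p₁.
PN = (0.755 − 0.241) / 0.755 = 0.514 / 0.755 ≈ 0.6808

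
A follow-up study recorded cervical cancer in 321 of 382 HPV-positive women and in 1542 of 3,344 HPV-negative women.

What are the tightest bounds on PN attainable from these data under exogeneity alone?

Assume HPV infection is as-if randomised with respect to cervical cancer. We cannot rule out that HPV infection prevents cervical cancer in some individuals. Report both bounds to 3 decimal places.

0.451 ≤ PN ≤ 0.641

p₁ = P(outcome | exposed) = 321/382 = 0.84031
p₀ = P(outcome | unexposed) = 1542/3344 = 0.46112
Under exogeneity alone the bounds on PN are max{0,(p₁−p₀)/p₁} ≤ PN ≤ min{1,(1−p₀)/p₁}.
  lower = (p₁ − p₀)/p₁ = 0.37919 / 0.84031 ≈ 0.4512
  upper = min{1, (1 − p₀)/p₁} = 0.53888 / 0.84031 ≈ 0.6413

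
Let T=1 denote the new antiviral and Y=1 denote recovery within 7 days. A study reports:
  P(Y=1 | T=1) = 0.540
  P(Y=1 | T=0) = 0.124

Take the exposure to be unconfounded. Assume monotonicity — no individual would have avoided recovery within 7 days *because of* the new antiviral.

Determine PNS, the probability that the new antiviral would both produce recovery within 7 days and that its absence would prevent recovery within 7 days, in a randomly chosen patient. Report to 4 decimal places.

Let p₁ = 0.54, p₀ = 0.124.
Under exogeneity and monotonicity, PNS = p₁ − p₀.
PNS = 0.54 − 0.124 = 0.416

PNS ≈ 0.4160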